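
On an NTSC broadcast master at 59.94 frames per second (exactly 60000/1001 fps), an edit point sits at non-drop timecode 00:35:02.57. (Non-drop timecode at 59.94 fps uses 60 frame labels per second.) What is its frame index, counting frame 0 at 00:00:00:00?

Total seconds to the label: (0 × 3600 + 35 × 60 + 2) = 2102.
Frame index = 2102 × 60 + 57 = 126177.

126177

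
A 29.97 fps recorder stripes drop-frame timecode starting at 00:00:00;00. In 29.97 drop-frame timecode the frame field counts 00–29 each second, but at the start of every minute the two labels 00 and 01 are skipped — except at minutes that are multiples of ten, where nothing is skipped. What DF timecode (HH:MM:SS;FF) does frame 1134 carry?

Each 10-minute DF block holds 10 × 60 × 30 − 9 × 2 = 17982 frames. 1134 ÷ 17982 → 0 full blocks, remainder 1134.
Within the partial block the first minute is 1800 frames and each further minute 1798, so 0 further minute boundaries passed. Total skipped labels = 18 × 0 + 2 × 0 = 0.
Non-drop label index = 1134 + 0 = 1134; at 30 labels/s that is 00:00:37:24, i.e. DF 00:00:37;24.

00:00:37;24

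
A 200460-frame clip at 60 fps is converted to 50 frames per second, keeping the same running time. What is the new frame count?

Target frames = source frames × (target rate / source rate) = 200460 × (50)/(60) = 200460 × 5/6 = 167050.

167050 frames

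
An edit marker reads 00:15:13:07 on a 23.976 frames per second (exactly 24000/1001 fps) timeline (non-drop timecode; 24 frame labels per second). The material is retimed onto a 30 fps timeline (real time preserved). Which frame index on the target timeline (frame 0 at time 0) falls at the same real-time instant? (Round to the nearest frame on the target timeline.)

Source frame index: (0×3600 + 15×60 + 13) × 24 + 7 = 21919.
Real time: 21919 / (24000/1001) = 21940919/24000 s.
Target frame: (21940919/24000) × (30) = 21940919/800 ≈ 27426.149 → 27426.

frame 27426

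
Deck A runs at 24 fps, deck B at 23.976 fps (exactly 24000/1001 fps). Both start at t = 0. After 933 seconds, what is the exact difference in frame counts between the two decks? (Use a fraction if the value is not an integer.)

22392/1001 frames

A emits 24 × 933 = 22392 frames; B emits 24000/1001 × 933 = 22392000/1001.
Difference = 22392/1001 frames (≈ 22.3696); B is behind A.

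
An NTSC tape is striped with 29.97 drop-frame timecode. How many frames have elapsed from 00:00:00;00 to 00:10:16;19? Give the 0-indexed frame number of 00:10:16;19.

Complete 10-minute blocks: 1, each 17982 frames → 17982.
Remaining 0 whole minutes in the current block: 0 frames.
Within the current minute: 16 × 30 + 19 = 499. Total = 17982 + 0 + 499 = 18481.

18481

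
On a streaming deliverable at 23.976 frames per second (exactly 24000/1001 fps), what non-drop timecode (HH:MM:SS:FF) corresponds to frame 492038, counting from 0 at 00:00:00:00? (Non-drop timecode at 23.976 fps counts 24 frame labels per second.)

05:41:41:14

492038 ÷ 24 = 20501 full seconds, remainder 14 frames.
20501 s = 5 h 41 min 41 s.
Timecode: 05:41:41:14.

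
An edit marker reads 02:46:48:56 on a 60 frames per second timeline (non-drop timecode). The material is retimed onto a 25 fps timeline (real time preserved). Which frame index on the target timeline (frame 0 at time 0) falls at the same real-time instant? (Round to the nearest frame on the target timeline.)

frame 250223

Source frame index: (2×3600 + 46×60 + 48) × 60 + 56 = 600536.
Real time: 600536 / (60) = 150134/15 s.
Target frame: (150134/15) × (25) = 750670/3 ≈ 250223.333 → 250223.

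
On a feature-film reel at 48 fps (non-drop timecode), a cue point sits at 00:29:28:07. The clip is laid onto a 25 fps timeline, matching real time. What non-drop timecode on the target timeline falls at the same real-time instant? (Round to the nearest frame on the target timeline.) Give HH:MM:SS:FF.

00:29:28:04

Source frame index: (0×3600 + 29×60 + 28) × 48 + 7 = 84871.
Real time: 84871 / (48) = 84871/48 s.
Target frame: (84871/48) × (25) = 2121775/48 ≈ 44203.646 → 44204.
At 25 labels/s: frame 44204 → 00:29:28:04.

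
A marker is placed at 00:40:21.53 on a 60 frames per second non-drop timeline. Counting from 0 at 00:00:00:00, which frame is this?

frame 145313

Total seconds to the label: (0 × 3600 + 40 × 60 + 21) = 2421.
Frame index = 2421 × 60 + 53 = 145313.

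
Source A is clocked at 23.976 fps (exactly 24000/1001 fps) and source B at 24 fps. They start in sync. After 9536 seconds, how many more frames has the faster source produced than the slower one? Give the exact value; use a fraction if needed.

228864/1001 frames

A emits 24000/1001 × 9536 = 228864000/1001 frames; B emits 24 × 9536 = 228864.
Difference = 228864/1001 frames (≈ 228.6354); B is ahead of A.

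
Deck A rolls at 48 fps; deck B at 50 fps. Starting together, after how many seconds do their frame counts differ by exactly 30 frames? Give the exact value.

The gap grows by |50 − 48| = 2 frames per second.
Time for a 30-frame gap: 30 ÷ (2) = 15 s.

15 seconds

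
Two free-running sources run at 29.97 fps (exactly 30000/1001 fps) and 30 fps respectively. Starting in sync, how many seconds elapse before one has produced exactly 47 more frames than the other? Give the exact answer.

47047/30 seconds

The gap grows by |30 − 30000/1001| = 30/1001 frames per second.
Time for a 47-frame gap: 47 ÷ (30/1001) = 47047/30 s.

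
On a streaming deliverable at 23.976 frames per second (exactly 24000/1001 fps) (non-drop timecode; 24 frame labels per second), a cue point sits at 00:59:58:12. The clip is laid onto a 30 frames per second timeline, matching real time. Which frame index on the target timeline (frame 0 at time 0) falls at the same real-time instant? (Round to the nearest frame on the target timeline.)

frame 108063

Source frame index: (0×3600 + 59×60 + 58) × 24 + 12 = 86364.
Real time: 86364 / (24000/1001) = 7204197/2000 s.
Target frame: (7204197/2000) × (30) = 21612591/200 ≈ 108062.955 → 108063.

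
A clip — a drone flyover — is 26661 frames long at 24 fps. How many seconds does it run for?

1110.875 seconds

Running time = 26661 / (24) = 1110.875 s.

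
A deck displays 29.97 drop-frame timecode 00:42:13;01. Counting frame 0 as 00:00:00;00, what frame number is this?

75915

As if non-drop at 30 labels/s: (0 × 3600 + 42 × 60 + 13) × 30 + 1 = 75991.
Minute boundaries passed: 42; those not divisible by 10: 42 − 4 = 38; dropped labels = 2 × 38 = 76.
Actual frame index = 75991 − 76 = 75915.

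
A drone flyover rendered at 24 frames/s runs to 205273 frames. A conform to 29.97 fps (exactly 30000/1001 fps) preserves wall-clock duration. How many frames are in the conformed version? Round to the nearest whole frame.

256335 frames

Frames at target rate = 205273 × (30000/1001) / (24) = 256591250/1001 ≈ 256334.915.
Nearest whole frame: 256335.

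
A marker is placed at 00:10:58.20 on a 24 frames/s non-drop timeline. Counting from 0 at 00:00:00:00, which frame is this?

frame 15812

Total seconds to the label: (0 × 3600 + 10 × 60 + 58) = 658.
Frame index = 658 × 24 + 20 = 15812.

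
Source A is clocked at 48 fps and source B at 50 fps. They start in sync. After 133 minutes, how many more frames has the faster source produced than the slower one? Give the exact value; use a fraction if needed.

133 min = 7980 s.
A emits 48 × 7980 = 383040 frames; B emits 50 × 7980 = 399000.
Difference = 15960 frames; B is ahead of A.

15960 frames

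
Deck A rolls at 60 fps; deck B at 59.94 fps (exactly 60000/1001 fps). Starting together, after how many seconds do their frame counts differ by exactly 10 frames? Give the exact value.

The gap grows by |60000/1001 − 60| = 60/1001 frames per second.
Time for a 10-frame gap: 10 ÷ (60/1001) = 1001/6 s.

1001/6 seconds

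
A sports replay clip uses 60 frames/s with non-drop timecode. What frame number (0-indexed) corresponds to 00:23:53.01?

85981

Total seconds to the label: (0 × 3600 + 23 × 60 + 53) = 1433.
Frame index = 1433 × 60 + 1 = 85981.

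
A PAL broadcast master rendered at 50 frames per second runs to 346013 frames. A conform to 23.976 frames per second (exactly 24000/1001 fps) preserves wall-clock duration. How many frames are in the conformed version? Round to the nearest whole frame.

165920 frames

Frames at target rate = 346013 × (24000/1001) / (50) = 166086240/1001 ≈ 165920.320.
Nearest whole frame: 165920.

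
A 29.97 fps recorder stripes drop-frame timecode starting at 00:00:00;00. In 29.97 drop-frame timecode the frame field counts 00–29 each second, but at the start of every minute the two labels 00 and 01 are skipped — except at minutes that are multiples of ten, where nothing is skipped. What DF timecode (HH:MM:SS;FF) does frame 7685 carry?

00:04:16;13

Each 10-minute DF block holds 10 × 60 × 30 − 9 × 2 = 17982 frames. 7685 ÷ 17982 → 0 full blocks, remainder 7685.
Within the partial block the first minute is 1800 frames and each further minute 1798, so 4 further minute boundaries passed. Total skipped labels = 18 × 0 + 2 × 4 = 8.
Non-drop label index = 7685 + 8 = 7693; at 30 labels/s that is 00:04:16:13, i.e. DF 00:04:16;13.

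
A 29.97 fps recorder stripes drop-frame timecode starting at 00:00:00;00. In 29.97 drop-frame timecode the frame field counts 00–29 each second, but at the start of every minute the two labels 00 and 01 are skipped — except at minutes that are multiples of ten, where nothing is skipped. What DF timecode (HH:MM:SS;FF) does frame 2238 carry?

Ten DF minutes hold 17982 frames, so frame 2238 lies in block 0 (frames 0–17981) with 2238 frames into that block.
The block's first minute is 1800 frames and the rest 1798 each; 2238 frames reaches minute 1, so 0 × 18 + 1 × 2 = 2 labels have been skipped so far.
Adding those back, label number 2238 + 2 = 2240 at 30 labels/s is 74 s + 20 f = 0 h 1 min 14 s frame 20, i.e. 00:01:14;20.

00:01:14;20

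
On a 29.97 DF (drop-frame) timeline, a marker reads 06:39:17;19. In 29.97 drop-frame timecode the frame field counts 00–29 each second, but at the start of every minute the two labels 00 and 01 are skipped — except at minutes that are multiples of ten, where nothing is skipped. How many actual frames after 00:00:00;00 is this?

718009

As if non-drop at 30 labels/s: (6 × 3600 + 39 × 60 + 17) × 30 + 19 = 718729.
Minute boundaries passed: 399; those not divisible by 10: 399 − 39 = 360; dropped labels = 2 × 360 = 720.
Actual frame index = 718729 − 720 = 718009.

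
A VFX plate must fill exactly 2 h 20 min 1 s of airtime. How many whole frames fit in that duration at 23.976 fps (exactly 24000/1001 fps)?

2 h 20 min 1 s = 8401 s.
Frames = 8401 × 24000/1001 = 201624000/1001 ≈ 201422.5774.
Complete frames: 201422.

201422 frames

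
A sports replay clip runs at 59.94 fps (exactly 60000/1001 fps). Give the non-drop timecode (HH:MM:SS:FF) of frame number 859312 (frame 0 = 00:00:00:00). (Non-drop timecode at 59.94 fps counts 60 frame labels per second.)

03:58:41:52

859312 ÷ 60 = 14321 full seconds, remainder 52 frames.
14321 s = 3 h 58 min 41 s.
Timecode: 03:58:41:52.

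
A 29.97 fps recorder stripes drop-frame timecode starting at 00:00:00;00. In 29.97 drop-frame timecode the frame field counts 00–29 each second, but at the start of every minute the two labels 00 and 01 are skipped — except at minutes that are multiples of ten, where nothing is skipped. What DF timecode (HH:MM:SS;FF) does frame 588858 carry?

Each 10-minute DF block holds 10 × 60 × 30 − 9 × 2 = 17982 frames. 588858 ÷ 17982 → 32 full blocks, remainder 13434.
Within the partial block the first minute is 1800 frames and each further minute 1798, so 7 further minute boundaries passed. Total skipped labels = 18 × 32 + 2 × 7 = 590.
Non-drop label index = 588858 + 590 = 589448; at 30 labels/s that is 05:27:28:08, i.e. DF 05:27:28;08.

05:27:28;08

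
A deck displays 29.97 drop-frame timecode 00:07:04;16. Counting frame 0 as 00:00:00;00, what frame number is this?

As if non-drop at 30 labels/s: (0 × 3600 + 7 × 60 + 4) × 30 + 16 = 12736.
Minute boundaries passed: 7; those not divisible by 10: 7 − 0 = 7; dropped labels = 2 × 7 = 14.
Actual frame index = 12736 − 14 = 12722.

12722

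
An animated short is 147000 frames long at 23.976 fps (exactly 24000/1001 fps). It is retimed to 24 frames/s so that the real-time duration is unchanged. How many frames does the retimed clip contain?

147147 frames

Target frames = source frames × (target rate / source rate) = 147000 × (24)/(24000/1001) = 147000 × 1001/1000 = 147147.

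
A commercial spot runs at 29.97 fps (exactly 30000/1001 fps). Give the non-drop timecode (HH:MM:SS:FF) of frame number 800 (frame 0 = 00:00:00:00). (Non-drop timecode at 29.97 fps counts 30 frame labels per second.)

800 ÷ 30 = 26 full seconds, remainder 20 frames.
26 s = 0 h 0 min 26 s.
Timecode: 00:00:26:20.

00:00:26:20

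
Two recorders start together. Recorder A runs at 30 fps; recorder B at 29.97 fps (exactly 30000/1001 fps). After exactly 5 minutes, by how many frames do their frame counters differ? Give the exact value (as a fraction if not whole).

5 min = 300 s.
A emits 30 × 300 = 9000 frames; B emits 30000/1001 × 300 = 9000000/1001.
Difference = 9000/1001 frames (≈ 8.9910); B is behind A.

9000/1001 frames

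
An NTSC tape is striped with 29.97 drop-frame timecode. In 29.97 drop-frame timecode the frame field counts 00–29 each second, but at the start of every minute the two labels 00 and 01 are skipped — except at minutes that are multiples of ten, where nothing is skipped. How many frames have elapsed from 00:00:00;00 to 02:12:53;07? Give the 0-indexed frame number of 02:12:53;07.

As if non-drop at 30 labels/s: (2 × 3600 + 12 × 60 + 53) × 30 + 7 = 239197.
Minute boundaries passed: 132; those not divisible by 10: 132 − 13 = 119; dropped labels = 2 × 119 = 238.
Actual frame index = 239197 − 238 = 238959.

238959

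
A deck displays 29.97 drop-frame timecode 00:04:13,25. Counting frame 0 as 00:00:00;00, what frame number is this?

7607

As if non-drop at 30 labels/s: (0 × 3600 + 4 × 60 + 13) × 30 + 25 = 7615.
Minute boundaries passed: 4; those not divisible by 10: 4 − 0 = 4; dropped labels = 2 × 4 = 8.
Actual frame index = 7615 − 8 = 7607.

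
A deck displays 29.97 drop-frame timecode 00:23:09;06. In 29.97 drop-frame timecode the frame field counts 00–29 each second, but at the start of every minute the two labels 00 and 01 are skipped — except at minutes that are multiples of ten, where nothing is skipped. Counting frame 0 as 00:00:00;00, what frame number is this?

As if non-drop at 30 labels/s: (0 × 3600 + 23 × 60 + 9) × 30 + 6 = 41676.
Minute boundaries passed: 23; those not divisible by 10: 23 − 2 = 21; dropped labels = 2 × 21 = 42.
Actual frame index = 41676 − 42 = 41634.

41634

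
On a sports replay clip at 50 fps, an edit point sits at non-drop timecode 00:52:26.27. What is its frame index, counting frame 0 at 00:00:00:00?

Total seconds to the label: (0 × 3600 + 52 × 60 + 26) = 3146.
Frame index = 3146 × 50 + 27 = 157327.

frame 157327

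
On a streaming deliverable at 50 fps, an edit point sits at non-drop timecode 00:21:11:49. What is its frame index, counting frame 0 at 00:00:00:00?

63599

Total seconds to the label: (0 × 3600 + 21 × 60 + 11) = 1271.
Frame index = 1271 × 50 + 49 = 63599.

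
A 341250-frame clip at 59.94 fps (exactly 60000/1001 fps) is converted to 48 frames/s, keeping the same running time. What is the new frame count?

273273 frames

Target frames = source frames × (target rate / source rate) = 341250 × (48)/(60000/1001) = 341250 × 1001/1250 = 273273.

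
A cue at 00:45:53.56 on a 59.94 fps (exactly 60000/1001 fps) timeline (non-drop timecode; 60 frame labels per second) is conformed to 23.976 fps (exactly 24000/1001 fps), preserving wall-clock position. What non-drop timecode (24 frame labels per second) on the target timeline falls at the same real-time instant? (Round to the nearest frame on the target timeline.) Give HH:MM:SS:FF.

00:45:53:22

Source frame index: (0×3600 + 45×60 + 53) × 60 + 56 = 165236.
Real time: 165236 / (60000/1001) = 41350309/15000 s.
Target frame: (41350309/15000) × (24000/1001) = 330472/5 ≈ 66094.400 → 66094.
At 24 labels/s: frame 66094 → 00:45:53:22.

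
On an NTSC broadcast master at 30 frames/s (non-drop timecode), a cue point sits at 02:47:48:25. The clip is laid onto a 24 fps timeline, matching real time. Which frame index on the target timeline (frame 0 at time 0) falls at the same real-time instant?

Source frame index: (2×3600 + 47×60 + 48) × 30 + 25 = 302065.
Real time: 302065 / (30) = 60413/6 s.
Target frame: (60413/6) × (24) = 241652.

frame 241652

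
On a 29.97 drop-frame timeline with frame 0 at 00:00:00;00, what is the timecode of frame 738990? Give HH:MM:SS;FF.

Ten DF minutes hold 17982 frames, so frame 738990 lies in block 41 (frames 737262–755243) with 1728 frames into that block.
The block's first minute is 1800 frames and the rest 1798 each; 1728 frames reaches minute 0, so 41 × 18 + 0 × 2 = 738 labels have been skipped so far.
Adding those back, label number 738990 + 738 = 739728 at 30 labels/s is 24657 s + 18 f = 6 h 50 min 57 s frame 18, i.e. 06:50:57;18.

06:50:57;18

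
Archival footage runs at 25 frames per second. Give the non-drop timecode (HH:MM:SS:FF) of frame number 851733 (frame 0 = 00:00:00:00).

09:27:49:08

851733 ÷ 25 = 34069 full seconds, remainder 8 frames.
34069 s = 9 h 27 min 49 s.
Timecode: 09:27:49:08.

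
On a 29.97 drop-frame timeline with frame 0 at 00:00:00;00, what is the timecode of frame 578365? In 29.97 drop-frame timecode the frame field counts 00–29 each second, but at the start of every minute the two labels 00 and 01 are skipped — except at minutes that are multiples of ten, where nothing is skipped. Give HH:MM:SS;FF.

05:21:38;03

Each 10-minute DF block holds 10 × 60 × 30 − 9 × 2 = 17982 frames. 578365 ÷ 17982 → 32 full blocks, remainder 2941.
Within the partial block the first minute is 1800 frames and each further minute 1798, so 1 further minute boundary passed. Total skipped labels = 18 × 32 + 2 × 1 = 578.
Non-drop label index = 578365 + 578 = 578943; at 30 labels/s that is 05:21:38:03, i.e. DF 05:21:38;03.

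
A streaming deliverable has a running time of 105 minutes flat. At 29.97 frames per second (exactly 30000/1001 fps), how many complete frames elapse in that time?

188811 frames

105 min = 6300 s.
Frames = 6300 × 30000/1001 = 27000000/143 ≈ 188811.1888.
Complete frames: 188811.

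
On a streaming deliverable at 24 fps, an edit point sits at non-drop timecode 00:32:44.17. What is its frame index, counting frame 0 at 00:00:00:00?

Total seconds to the label: (0 × 3600 + 32 × 60 + 44) = 1964.
Frame index = 1964 × 24 + 17 = 47153.

frame 47153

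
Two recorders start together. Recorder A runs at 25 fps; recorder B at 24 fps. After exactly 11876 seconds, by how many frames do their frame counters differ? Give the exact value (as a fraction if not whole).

11876 frames

A emits 25 × 11876 = 296900 frames; B emits 24 × 11876 = 285024.
Difference = 11876 frames; B is behind A.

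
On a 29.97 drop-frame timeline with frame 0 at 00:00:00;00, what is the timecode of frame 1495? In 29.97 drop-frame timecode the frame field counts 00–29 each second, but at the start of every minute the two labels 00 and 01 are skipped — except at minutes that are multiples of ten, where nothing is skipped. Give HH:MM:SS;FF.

Each 10-minute DF block holds 10 × 60 × 30 − 9 × 2 = 17982 frames. 1495 ÷ 17982 → 0 full blocks, remainder 1495.
Within the partial block the first minute is 1800 frames and each further minute 1798, so 0 further minute boundaries passed. Total skipped labels = 18 × 0 + 2 × 0 = 0.
Non-drop label index = 1495 + 0 = 1495; at 30 labels/s that is 00:00:49:25, i.e. DF 00:00:49;25.

00:00:49;25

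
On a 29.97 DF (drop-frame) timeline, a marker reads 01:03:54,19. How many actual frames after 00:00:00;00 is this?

114925

As if non-drop at 30 labels/s: (1 × 3600 + 3 × 60 + 54) × 30 + 19 = 115039.
Minute boundaries passed: 63; those not divisible by 10: 63 − 6 = 57; dropped labels = 2 × 57 = 114.
Actual frame index = 115039 − 114 = 114925.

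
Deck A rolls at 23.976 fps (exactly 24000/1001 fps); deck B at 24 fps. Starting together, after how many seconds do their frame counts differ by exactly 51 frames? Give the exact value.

2127.125 seconds

The gap grows by |24 − 24000/1001| = 24/1001 frames per second.
Time for a 51-frame gap: 51 ÷ (24/1001) = 2127.125 s.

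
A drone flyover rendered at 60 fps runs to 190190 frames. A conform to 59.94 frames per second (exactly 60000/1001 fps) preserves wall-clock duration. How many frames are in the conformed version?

190000 frames

Target frames = source frames × (target rate / source rate) = 190190 × (60000/1001)/(60) = 190190 × 1000/1001 = 190000.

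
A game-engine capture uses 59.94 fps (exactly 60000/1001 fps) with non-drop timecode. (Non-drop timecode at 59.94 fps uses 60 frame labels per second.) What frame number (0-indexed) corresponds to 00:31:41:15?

114075

Total seconds to the label: (0 × 3600 + 31 × 60 + 41) = 1901.
Frame index = 1901 × 60 + 15 = 114075.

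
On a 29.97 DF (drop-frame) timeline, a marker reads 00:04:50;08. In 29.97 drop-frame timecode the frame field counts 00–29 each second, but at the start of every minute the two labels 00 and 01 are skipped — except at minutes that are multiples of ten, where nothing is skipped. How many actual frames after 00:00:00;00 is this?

8700

Complete 10-minute blocks: 0, each 17982 frames → 0.
Remaining 4 whole minutes in the current block: 1800 + 3 × 1798 = 7194 frames.
Within the current minute: 50 × 30 + 8 − 2 = 1506 (labels ;00/;01 skipped at this minute). Total = 0 + 7194 + 1506 = 8700.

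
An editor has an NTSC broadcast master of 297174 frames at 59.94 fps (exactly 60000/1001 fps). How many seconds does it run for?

Running time = 297174 / (60000/1001) = 4957.8529 s.

4957.8529 seconds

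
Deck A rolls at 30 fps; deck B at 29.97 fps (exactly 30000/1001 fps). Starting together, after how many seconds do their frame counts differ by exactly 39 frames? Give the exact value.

1301.3 seconds

The gap grows by |30000/1001 − 30| = 30/1001 frames per second.
Time for a 39-frame gap: 39 ÷ (30/1001) = 1301.3 s.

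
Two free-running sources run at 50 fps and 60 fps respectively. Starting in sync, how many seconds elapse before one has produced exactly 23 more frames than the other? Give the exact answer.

2.3 seconds

The gap grows by |60 − 50| = 10 frames per second.
Time for a 23-frame gap: 23 ÷ (10) = 2.3 s.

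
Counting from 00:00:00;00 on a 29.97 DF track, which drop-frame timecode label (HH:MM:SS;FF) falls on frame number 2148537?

Each 10-minute DF block holds 10 × 60 × 30 − 9 × 2 = 17982 frames. 2148537 ÷ 17982 → 119 full blocks, remainder 8679.
Within the partial block the first minute is 1800 frames and each further minute 1798, so 4 further minute boundaries passed. Total skipped labels = 18 × 119 + 2 × 4 = 2150.
Non-drop label index = 2148537 + 2150 = 2150687; at 30 labels/s that is 19:54:49:17, i.e. DF 19:54:49;17.

19:54:49;17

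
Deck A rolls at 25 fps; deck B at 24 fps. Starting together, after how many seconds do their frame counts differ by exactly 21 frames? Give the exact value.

21 seconds

The gap grows by |24 − 25| = 1 frame per second.
Time for a 21-frame gap: 21 ÷ (1) = 21 s.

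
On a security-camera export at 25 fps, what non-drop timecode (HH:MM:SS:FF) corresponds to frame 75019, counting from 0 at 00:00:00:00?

75019 ÷ 25 = 3000 full seconds, remainder 19 frames.
3000 s = 0 h 50 min 0 s.
Timecode: 00:50:00:19.

00:50:00:19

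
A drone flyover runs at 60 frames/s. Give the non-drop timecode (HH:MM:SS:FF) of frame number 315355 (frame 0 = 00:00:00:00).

01:27:35:55

315355 ÷ 60 = 5255 full seconds, remainder 55 frames.
5255 s = 1 h 27 min 35 s.
Timecode: 01:27:35:55.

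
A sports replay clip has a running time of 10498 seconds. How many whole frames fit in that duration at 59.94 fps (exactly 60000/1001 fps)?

629250 frames

Frames = 10498 × 60000/1001 = 629880000/1001 ≈ 629250.7493.
Complete frames: 629250.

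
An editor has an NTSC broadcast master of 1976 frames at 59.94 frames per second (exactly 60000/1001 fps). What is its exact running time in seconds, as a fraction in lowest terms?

Running time = 1976 ÷ (60000/1001) = 1976 × 1001/60000 = 247247/7500 s.

247247/7500 seconds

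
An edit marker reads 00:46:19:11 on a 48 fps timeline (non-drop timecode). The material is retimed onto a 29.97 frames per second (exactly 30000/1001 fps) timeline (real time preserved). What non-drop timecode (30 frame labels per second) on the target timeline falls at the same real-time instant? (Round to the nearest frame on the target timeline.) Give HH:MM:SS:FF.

00:46:16:14

Source frame index: (0×3600 + 46×60 + 19) × 48 + 11 = 133403.
Real time: 133403 / (48) = 133403/48 s.
Target frame: (133403/48) × (30000/1001) = 83376875/1001 ≈ 83293.581 → 83294.
At 30 labels/s: frame 83294 → 00:46:16:14.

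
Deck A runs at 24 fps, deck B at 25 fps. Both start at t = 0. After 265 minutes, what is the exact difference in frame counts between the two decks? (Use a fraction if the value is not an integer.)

15900 frames

265 min = 15900 s.
A emits 24 × 15900 = 381600 frames; B emits 25 × 15900 = 397500.
Difference = 15900 frames; B is ahead of A.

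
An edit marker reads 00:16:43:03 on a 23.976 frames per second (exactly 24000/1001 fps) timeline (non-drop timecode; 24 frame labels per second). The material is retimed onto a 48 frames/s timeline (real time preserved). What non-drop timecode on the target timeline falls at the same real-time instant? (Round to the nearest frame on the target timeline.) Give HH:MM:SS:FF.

Source frame index: (0×3600 + 16×60 + 43) × 24 + 3 = 24075.
Real time: 24075 / (24000/1001) = 321321/320 s.
Target frame: (321321/320) × (48) = 963963/20 ≈ 48198.150 → 48198.
At 48 labels/s: frame 48198 → 00:16:44:06.

00:16:44:06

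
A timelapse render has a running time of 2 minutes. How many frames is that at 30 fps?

3600 frames

2 min = 120 s.
Frames = 120 × 30 = 3600.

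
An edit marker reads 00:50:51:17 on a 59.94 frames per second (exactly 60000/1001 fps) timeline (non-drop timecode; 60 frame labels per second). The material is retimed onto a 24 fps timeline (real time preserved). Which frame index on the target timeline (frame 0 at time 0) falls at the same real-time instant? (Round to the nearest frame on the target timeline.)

Source frame index: (0×3600 + 50×60 + 51) × 60 + 17 = 183077.
Real time: 183077 / (60000/1001) = 183260077/60000 s.
Target frame: (183260077/60000) × (24) = 183260077/2500 ≈ 73304.031 → 73304.

frame 73304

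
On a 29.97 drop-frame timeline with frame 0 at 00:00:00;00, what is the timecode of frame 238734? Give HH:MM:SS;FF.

02:12:45;22

Ten DF minutes hold 17982 frames, so frame 238734 lies in block 13 (frames 233766–251747) with 4968 frames into that block.
The block's first minute is 1800 frames and the rest 1798 each; 4968 frames reaches minute 2, so 13 × 18 + 2 × 2 = 238 labels have been skipped so far.
Adding those back, label number 238734 + 238 = 238972 at 30 labels/s is 7965 s + 22 f = 2 h 12 min 45 s frame 22, i.e. 02:12:45;22.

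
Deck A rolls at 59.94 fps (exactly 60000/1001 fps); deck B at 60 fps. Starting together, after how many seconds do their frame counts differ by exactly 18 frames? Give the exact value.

300.3 seconds

The gap grows by |60 − 60000/1001| = 60/1001 frames per second.
Time for a 18-frame gap: 18 ÷ (60/1001) = 300.3 s.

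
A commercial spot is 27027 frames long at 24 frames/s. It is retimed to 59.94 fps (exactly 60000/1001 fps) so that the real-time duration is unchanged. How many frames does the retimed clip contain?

Target frames = source frames × (target rate / source rate) = 27027 × (60000/1001)/(24) = 27027 × 2500/1001 = 67500.

67500 frames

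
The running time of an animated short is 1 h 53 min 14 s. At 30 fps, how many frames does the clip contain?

203820 frames

1 h 53 min 14 s = 6794 s.
Frames = 6794 × 30 = 203820.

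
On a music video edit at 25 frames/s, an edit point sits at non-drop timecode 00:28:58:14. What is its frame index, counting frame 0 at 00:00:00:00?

Total seconds to the label: (0 × 3600 + 28 × 60 + 58) = 1738.
Frame index = 1738 × 25 + 14 = 43464.

frame 43464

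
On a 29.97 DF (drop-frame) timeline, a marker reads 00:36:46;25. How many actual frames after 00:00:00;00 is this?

As if non-drop at 30 labels/s: (0 × 3600 + 36 × 60 + 46) × 30 + 25 = 66205.
Minute boundaries passed: 36; those not divisible by 10: 36 − 3 = 33; dropped labels = 2 × 33 = 66.
Actual frame index = 66205 − 66 = 66139.

66139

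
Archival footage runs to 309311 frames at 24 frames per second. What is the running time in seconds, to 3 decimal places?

Running time = 309311 × 1/24 = 309311/24 s ≈ 12887.958 s.

12887.958 seconds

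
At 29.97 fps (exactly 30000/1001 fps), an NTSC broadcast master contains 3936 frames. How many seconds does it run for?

Running time = 3936 / (30000/1001) = 131.3312 s.

131.3312 seconds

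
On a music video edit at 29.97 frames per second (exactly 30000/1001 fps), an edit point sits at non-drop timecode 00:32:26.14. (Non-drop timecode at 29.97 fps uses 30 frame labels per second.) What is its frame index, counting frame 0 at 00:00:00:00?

frame 58394

Total seconds to the label: (0 × 3600 + 32 × 60 + 26) = 1946.
Frame index = 1946 × 30 + 14 = 58394.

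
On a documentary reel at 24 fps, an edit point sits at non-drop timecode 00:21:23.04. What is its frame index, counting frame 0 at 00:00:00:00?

30796

Total seconds to the label: (0 × 3600 + 21 × 60 + 23) = 1283.
Frame index = 1283 × 24 + 4 = 30796.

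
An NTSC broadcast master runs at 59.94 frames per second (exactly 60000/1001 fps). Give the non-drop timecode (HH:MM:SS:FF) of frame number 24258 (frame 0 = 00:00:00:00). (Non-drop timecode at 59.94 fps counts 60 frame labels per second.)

00:06:44:18

24258 ÷ 60 = 404 full seconds, remainder 18 frames.
404 s = 0 h 6 min 44 s.
Timecode: 00:06:44:18.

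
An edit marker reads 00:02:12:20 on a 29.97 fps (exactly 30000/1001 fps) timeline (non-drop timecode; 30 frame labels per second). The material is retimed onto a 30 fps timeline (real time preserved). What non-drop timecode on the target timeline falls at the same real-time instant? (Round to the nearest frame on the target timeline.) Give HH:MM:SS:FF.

00:02:12:24

Source frame index: (0×3600 + 2×60 + 12) × 30 + 20 = 3980.
Real time: 3980 / (30000/1001) = 199199/1500 s.
Target frame: (199199/1500) × (30) = 199199/50 ≈ 3983.980 → 3984.
At 30 labels/s: frame 3984 → 00:02:12:24.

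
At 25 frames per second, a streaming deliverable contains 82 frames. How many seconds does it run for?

Running time = 82 / (25) = 3.28 s.

3.28 seconds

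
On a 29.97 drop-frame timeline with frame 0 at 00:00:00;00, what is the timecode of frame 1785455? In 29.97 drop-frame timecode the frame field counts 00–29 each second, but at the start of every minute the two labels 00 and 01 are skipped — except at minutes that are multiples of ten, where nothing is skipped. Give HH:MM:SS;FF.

Each 10-minute DF block holds 10 × 60 × 30 − 9 × 2 = 17982 frames. 1785455 ÷ 17982 → 99 full blocks, remainder 5237.
Within the partial block the first minute is 1800 frames and each further minute 1798, so 2 further minute boundaries passed. Total skipped labels = 18 × 99 + 2 × 2 = 1786.
Non-drop label index = 1785455 + 1786 = 1787241; at 30 labels/s that is 16:32:54:21, i.e. DF 16:32:54;21.

16:32:54;21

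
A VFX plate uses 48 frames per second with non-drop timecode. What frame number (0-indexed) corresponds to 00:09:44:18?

Total seconds to the label: (0 × 3600 + 9 × 60 + 44) = 584.
Frame index = 584 × 48 + 18 = 28050.

28050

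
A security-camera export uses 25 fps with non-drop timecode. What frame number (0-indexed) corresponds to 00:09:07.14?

Total seconds to the label: (0 × 3600 + 9 × 60 + 7) = 547.
Frame index = 547 × 25 + 14 = 13689.

13689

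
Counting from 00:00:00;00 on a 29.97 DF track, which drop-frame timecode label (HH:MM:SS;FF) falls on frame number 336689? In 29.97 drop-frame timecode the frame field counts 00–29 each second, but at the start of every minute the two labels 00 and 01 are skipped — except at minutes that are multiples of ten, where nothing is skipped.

Each 10-minute DF block holds 10 × 60 × 30 − 9 × 2 = 17982 frames. 336689 ÷ 17982 → 18 full blocks, remainder 13013.
Within the partial block the first minute is 1800 frames and each further minute 1798, so 7 further minute boundaries passed. Total skipped labels = 18 × 18 + 2 × 7 = 338.
Non-drop label index = 336689 + 338 = 337027; at 30 labels/s that is 03:07:14:07, i.e. DF 03:07:14;07.

03:07:14;07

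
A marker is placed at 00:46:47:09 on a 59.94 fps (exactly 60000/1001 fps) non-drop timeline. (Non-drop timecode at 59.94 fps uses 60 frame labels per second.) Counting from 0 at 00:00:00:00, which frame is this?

Total seconds to the label: (0 × 3600 + 46 × 60 + 47) = 2807.
Frame index = 2807 × 60 + 9 = 168429.

168429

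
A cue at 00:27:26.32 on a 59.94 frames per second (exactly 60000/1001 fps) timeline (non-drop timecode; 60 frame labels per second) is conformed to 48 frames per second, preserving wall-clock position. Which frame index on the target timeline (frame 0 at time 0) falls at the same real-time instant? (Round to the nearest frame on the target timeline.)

frame 79113

Source frame index: (0×3600 + 27×60 + 26) × 60 + 32 = 98792.
Real time: 98792 / (60000/1001) = 12361349/7500 s.
Target frame: (12361349/7500) × (48) = 49445396/625 ≈ 79112.634 → 79113.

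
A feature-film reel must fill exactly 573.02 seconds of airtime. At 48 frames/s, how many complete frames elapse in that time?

27504 frames

Frames = 573.02 × 48 = 687624/25 ≈ 27504.9600.
Complete frames: 27504.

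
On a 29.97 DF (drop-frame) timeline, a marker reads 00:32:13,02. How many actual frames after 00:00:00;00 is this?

As if non-drop at 30 labels/s: (0 × 3600 + 32 × 60 + 13) × 30 + 2 = 57992.
Minute boundaries passed: 32; those not divisible by 10: 32 − 3 = 29; dropped labels = 2 × 29 = 58.
Actual frame index = 57992 − 58 = 57934.

57934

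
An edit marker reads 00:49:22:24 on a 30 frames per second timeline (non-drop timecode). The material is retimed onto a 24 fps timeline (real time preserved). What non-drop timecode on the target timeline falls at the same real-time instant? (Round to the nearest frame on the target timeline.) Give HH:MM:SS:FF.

00:49:22:19

Source frame index: (0×3600 + 49×60 + 22) × 30 + 24 = 88884.
Real time: 88884 / (30) = 14814/5 s.
Target frame: (14814/5) × (24) = 355536/5 ≈ 71107.200 → 71107.
At 24 labels/s: frame 71107 → 00:49:22:19.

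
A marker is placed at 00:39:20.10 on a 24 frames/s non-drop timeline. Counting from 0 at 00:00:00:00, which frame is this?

Total seconds to the label: (0 × 3600 + 39 × 60 + 20) = 2360.
Frame index = 2360 × 24 + 10 = 56650.

56650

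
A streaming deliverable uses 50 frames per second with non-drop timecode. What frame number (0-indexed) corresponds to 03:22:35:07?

607757

Total seconds to the label: (3 × 3600 + 22 × 60 + 35) = 12155.
Frame index = 12155 × 50 + 7 = 607757.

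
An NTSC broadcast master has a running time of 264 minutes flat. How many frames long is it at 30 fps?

264 min = 15840 s.
Frames = 15840 × 30 = 475200.

475200 frames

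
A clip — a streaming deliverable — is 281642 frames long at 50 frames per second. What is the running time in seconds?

Running time = 281642 / (50) = 5632.84 s.

5632.84 seconds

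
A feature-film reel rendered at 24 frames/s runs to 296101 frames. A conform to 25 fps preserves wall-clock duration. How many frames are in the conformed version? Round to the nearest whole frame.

308439 frames

Frames at target rate = 296101 × (25) / (24) = 7402525/24 ≈ 308438.542.
Nearest whole frame: 308439.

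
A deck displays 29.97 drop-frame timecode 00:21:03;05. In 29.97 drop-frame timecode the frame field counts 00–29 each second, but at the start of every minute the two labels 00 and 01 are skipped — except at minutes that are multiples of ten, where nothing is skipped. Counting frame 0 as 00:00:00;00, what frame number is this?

As if non-drop at 30 labels/s: (0 × 3600 + 21 × 60 + 3) × 30 + 5 = 37895.
Minute boundaries passed: 21; those not divisible by 10: 21 − 2 = 19; dropped labels = 2 × 19 = 38.
Actual frame index = 37895 − 38 = 37857.

37857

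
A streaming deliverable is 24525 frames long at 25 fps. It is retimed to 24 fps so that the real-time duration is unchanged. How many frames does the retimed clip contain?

Target frames = source frames × (target rate / source rate) = 24525 × (24)/(25) = 24525 × 24/25 = 23544.

23544 frames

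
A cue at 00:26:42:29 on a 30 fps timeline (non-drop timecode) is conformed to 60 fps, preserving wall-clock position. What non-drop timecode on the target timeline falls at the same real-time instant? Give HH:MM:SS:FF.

Source frame index: (0×3600 + 26×60 + 42) × 30 + 29 = 48089.
Real time: 48089 / (30) = 48089/30 s.
Target frame: (48089/30) × (60) = 96178.
At 60 labels/s: frame 96178 → 00:26:42:58.

00:26:42:58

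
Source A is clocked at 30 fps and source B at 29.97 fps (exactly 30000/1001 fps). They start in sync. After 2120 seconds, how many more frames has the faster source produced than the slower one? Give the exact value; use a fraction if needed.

A emits 30 × 2120 = 63600 frames; B emits 30000/1001 × 2120 = 63600000/1001.
Difference = 63600/1001 frames (≈ 63.5365); B is behind A.

63600/1001 frames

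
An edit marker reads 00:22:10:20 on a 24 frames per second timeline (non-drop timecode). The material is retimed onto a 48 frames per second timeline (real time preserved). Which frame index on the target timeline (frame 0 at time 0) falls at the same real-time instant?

Source frame index: (0×3600 + 22×60 + 10) × 24 + 20 = 31940.
Real time: 31940 / (24) = 7985/6 s.
Target frame: (7985/6) × (48) = 63880.

frame 63880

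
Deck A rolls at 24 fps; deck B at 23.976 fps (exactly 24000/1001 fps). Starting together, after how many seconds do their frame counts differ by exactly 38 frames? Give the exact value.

The gap grows by |24000/1001 − 24| = 24/1001 frames per second.
Time for a 38-frame gap: 38 ÷ (24/1001) = 19019/12 s.

19019/12 seconds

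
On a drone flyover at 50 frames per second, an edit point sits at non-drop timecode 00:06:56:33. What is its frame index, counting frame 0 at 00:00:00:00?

Total seconds to the label: (0 × 3600 + 6 × 60 + 56) = 416.
Frame index = 416 × 50 + 33 = 20833.

frame 20833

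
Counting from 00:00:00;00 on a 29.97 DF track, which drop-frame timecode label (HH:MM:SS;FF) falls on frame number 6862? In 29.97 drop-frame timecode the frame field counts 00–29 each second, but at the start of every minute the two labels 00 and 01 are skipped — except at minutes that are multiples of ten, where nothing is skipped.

Each 10-minute DF block holds 10 × 60 × 30 − 9 × 2 = 17982 frames. 6862 ÷ 17982 → 0 full blocks, remainder 6862.
Within the partial block the first minute is 1800 frames and each further minute 1798, so 3 further minute boundaries passed. Total skipped labels = 18 × 0 + 2 × 3 = 6.
Non-drop label index = 6862 + 6 = 6868; at 30 labels/s that is 00:03:48:28, i.e. DF 00:03:48;28.

00:03:48;28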